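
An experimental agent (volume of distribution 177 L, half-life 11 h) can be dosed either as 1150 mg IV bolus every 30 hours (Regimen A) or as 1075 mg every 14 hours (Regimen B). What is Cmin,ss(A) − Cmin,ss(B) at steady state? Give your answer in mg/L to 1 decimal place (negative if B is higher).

-3.1 mg/L

Regimen A: f = (1/2)^(30/11) ≈ 0.1510; Cmin,ss = (1150/177)·f/(1−f) ≈ 1.156 mg/L.
Regimen B: f = (1/2)^(14/11) ≈ 0.4139; Cmin,ss = (1075/177)·f/(1−f) ≈ 4.289 mg/L.
Difference ≈ 1.156 − 4.289 ≈ -3.133 mg/L.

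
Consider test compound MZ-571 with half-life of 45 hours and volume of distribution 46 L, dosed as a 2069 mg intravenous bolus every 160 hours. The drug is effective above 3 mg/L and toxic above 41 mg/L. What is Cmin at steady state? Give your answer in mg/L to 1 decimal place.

τ/t½ = 160/45 ≈ 3.5556, so fraction remaining f = (1/2)^(160/45) ≈ 0.0850.
Single-dose peak C₀ = D/Vd = 2069/46 ≈ 44.978 mg/L.
Steady-state trough Cmin,ss = C₀·f/(1−f) ≈ 44.978 × 0.0850/0.9150 ≈ 4.178 mg/L.
Trough 4.2 mg/L vs MEC 3 mg/L: adequate.

4.2 mg/L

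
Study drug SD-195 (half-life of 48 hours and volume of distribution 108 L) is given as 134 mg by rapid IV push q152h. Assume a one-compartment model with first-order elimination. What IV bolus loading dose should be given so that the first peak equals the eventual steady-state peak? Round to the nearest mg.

f = (1/2)^(152/48) ≈ 0.111362; accumulation ratio R = 1/(1−f) ≈ 1.12532.
Loading dose to hit Cmax,ss on first dose: D_load = D_maint·R ≈ 134 × 1.12532 ≈ 150.79 mg.

151 mg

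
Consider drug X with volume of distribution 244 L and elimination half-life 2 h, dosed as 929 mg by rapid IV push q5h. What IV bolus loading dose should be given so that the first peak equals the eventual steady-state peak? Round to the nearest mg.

f = (1/2)^(5/2) ≈ 0.176777; accumulation ratio R = 1/(1−f) ≈ 1.21474.
Loading dose to hit Cmax,ss on first dose: D_load = D_maint·R ≈ 929 × 1.21474 ≈ 1128.49 mg.

1128 mg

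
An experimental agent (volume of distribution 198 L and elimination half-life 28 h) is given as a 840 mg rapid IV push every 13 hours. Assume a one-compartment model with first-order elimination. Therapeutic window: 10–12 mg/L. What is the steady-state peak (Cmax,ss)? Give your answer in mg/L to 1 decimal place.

τ/t½ = 13/28 ≈ 0.46429, so fraction remaining f = (1/2)^(13/28) ≈ 0.7248.
At steady state, accumulation factor R = 1/(1 − e^(−kτ)) ≈ 3.6337.
Each bolus raises the concentration by D/Vd = 840/198 ≈ 4.242 mg/L.
Steady-state peak Cmax,ss = C₀·R ≈ 4.242 × 3.6337 ≈ 15.414 mg/L.
Peak 15.4 mg/L vs MTC 12 mg/L: exceeds toxic threshold.

15.4 mg/L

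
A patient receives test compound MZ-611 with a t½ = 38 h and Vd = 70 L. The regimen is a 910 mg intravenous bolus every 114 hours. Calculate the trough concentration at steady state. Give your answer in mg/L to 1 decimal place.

1.9 mg/L

The dosing interval is 3 half-lives, so f = 2^(−3) = 0.125.
At steady state, R = 1/(1 − 0.125) = 8/7.
Single-dose peak C₀ = D/Vd = 910/70 = 13 mg/L.
Steady-state peak Cmax,ss = C₀·R = 13 × 8/7 ≈ 14.857 mg/L.
Steady-state trough Cmin,ss = Cmax,ss·f ≈ 14.857 × 0.125 ≈ 1.857 mg/L.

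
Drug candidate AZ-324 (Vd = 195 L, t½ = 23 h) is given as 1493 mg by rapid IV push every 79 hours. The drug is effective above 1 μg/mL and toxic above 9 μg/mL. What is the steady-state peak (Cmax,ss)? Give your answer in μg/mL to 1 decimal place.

k = ln2/t½ = ln2/23 ≈ 0.030137 h⁻¹; fraction remaining f = e^(−kτ) = e^(−0.030137×79) ≈ 0.0925.
At steady state, accumulation factor R = 1/(1 − e^(−kτ)) ≈ 1.1019.
Single-dose peak C₀ = D/Vd = 1493/195 ≈ 7.656 μg/mL.
Cmax,ss = C₀/(1 − f) ≈ 7.656/0.9075 ≈ 8.436 μg/mL.
Peak 8.4 μg/mL vs MTC 9 μg/mL: below toxic threshold.

8.4 μg/mL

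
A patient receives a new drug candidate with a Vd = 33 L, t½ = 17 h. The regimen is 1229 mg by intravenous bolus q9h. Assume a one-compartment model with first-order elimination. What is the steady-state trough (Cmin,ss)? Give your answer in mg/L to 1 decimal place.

84.0 mg/L

Over one 9-h interval, 9/17 ≈ 0.52941 half-lives elapse, leaving f ≈ 0.6928 of each dose.
Accumulation ratio R = 1/(1 − f) ≈ 1/0.3072 ≈ 3.2552.
Single-dose peak C₀ = D/Vd = 1229/33 ≈ 37.242 mg/L.
Steady-state peak Cmax,ss = C₀·R ≈ 37.242 × 3.2552 ≈ 121.230 mg/L.
Steady-state trough Cmin,ss = Cmax,ss·f ≈ 121.230 × 0.6928 ≈ 83.988 mg/L.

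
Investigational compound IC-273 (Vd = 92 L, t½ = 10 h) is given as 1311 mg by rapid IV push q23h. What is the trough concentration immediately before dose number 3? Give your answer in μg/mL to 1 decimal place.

3.5 μg/mL

f = (1/2)^(τ/t½) = (1/2)^(23/10) ≈ 0.2031.
C₀ = D/Vd = 1311/92 ≈ 14.250 μg/mL.
Before the 3rd dose, 2 doses have been given. Superposition: Cmin = C₀·(f + f²).
≈ 14.250 × (0.2031 + 0.0412) ≈ 14.250 × 0.2443 ≈ 3.481 μg/mL.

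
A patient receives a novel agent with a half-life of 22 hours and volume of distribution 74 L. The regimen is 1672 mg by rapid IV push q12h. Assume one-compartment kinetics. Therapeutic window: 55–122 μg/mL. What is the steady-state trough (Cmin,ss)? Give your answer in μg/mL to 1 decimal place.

49.2 μg/mL

Over one 12-h interval, 12/22 ≈ 0.54545 half-lives elapse, leaving f ≈ 0.6852 of each dose.
Accumulation ratio R = 1/(1 − f) ≈ 1/0.3148 ≈ 3.1766.
Single-dose peak C₀ = D/Vd = 1672/74 ≈ 22.595 μg/mL.
Steady-state peak Cmax,ss = C₀·R ≈ 22.595 × 3.1766 ≈ 71.775 μg/mL.
Steady-state trough Cmin,ss = Cmax,ss·f ≈ 71.775 × 0.6852 ≈ 49.180 μg/mL.
Trough 49.2 μg/mL vs MEC 55 μg/mL: subtherapeutic.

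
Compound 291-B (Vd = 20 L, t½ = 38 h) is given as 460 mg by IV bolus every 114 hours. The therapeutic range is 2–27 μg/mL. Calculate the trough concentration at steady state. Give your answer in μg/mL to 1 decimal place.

3.3 μg/mL

The dosing interval is 3 half-lives, so f = 2^(−3) = 0.125.
Accumulation ratio R = 1/(1 − f) = 1/0.875 = 8/7.
Single-dose peak C₀ = D/Vd = 460/20 = 23 μg/mL.
Steady-state peak Cmax,ss = C₀·R = 23 × 8/7 ≈ 26.286 μg/mL.
Steady-state trough Cmin,ss = Cmax,ss·f ≈ 26.286 × 0.125 ≈ 3.286 μg/mL.
Trough 3.3 μg/mL vs MEC 2 μg/mL: adequate.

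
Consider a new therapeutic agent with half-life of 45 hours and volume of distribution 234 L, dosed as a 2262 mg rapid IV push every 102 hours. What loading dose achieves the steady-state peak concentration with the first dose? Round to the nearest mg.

2855 mg

f = (1/2)^(102/45) ≈ 0.207809; accumulation ratio R = 1/(1−f) ≈ 1.26232.
Loading dose to hit Cmax,ss on first dose: D_load = D_maint·R ≈ 2262 × 1.26232 ≈ 2855.37 mg.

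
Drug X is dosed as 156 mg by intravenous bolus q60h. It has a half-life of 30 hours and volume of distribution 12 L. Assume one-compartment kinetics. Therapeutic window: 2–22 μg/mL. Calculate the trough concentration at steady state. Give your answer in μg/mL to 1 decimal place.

τ = 60 h = 2 half-lives, so f = (1/2)^2 = 0.25.
Accumulation ratio R = 1/(1 − f) = 1/0.75 = 4/3.
Single-dose peak C₀ = D/Vd = 156/12 = 13 μg/mL.
Steady-state peak Cmax,ss = C₀·R = 13 × 4/3 ≈ 17.333 μg/mL.
Steady-state trough Cmin,ss = Cmax,ss·f ≈ 17.333 × 0.25 ≈ 4.333 μg/mL.
Trough 4.3 μg/mL vs MEC 2 μg/mL: adequate.

4.3 μg/mL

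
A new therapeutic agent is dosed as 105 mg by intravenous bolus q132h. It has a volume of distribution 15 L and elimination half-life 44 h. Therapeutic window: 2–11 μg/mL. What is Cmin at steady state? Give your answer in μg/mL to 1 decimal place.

1.0 μg/mL

The dosing interval is 3 half-lives, so f = 2^(−3) = 0.125.
Accumulation ratio R = 1/(1 − f) = 1/0.875 = 8/7.
Single-dose peak C₀ = D/Vd = 105/15 = 7 μg/mL.
Steady-state peak Cmax,ss = C₀·R = 7 × 8/7 ≈ 8.000 μg/mL.
Steady-state trough Cmin,ss = Cmax,ss·f ≈ 8.000 × 0.125 ≈ 1.000 μg/mL.
Trough 1.0 μg/mL vs MEC 2 μg/mL: subtherapeutic.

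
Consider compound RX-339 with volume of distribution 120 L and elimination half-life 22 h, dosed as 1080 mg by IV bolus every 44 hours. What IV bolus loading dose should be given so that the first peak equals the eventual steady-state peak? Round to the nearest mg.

1440 mg

f = (1/2)^(44/22) ≈ 0.250000; accumulation ratio R = 1/(1−f) ≈ 1.33333.
Loading dose to hit Cmax,ss on first dose: D_load = D_maint·R ≈ 1080 × 1.33333 ≈ 1440.00 mg.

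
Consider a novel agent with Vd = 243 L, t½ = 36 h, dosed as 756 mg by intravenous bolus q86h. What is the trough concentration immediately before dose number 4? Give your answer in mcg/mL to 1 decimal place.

f = (1/2)^(τ/t½) = (1/2)^(86/36) ≈ 0.1909.
C₀ = D/Vd = 756/243 ≈ 3.111 mcg/mL.
Before the 4th dose, 3 doses have been given. Superposition: Cmin = C₀·(f + f² + … + f^3).
≈ 3.111 × (0.1909 + 0.0364 + 0.0070) ≈ 3.111 × 0.2343 ≈ 0.729 mcg/mL.

0.7 mcg/mL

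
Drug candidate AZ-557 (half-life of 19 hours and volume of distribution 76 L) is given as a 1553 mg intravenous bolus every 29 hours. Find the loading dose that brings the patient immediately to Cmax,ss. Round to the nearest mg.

2379 mg

f = (1/2)^(29/19) ≈ 0.347163; accumulation ratio R = 1/(1−f) ≈ 1.53178.
Loading dose to hit Cmax,ss on first dose: D_load = D_maint·R ≈ 1553 × 1.53178 ≈ 2378.85 mg.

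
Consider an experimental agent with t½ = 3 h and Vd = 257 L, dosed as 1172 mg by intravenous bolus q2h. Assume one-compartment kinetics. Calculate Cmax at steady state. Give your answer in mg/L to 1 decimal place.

τ/t½ = 2/3 ≈ 0.66667, so fraction remaining f = (1/2)^(2/3) ≈ 0.6300.
At steady state, accumulation factor R = 1/(1 − e^(−kτ)) ≈ 2.7027.
Each bolus raises the concentration by D/Vd = 1172/257 ≈ 4.560 mg/L.
Steady-state peak Cmax,ss = C₀·R ≈ 4.560 × 2.7027 ≈ 12.324 mg/L.

12.3 mg/L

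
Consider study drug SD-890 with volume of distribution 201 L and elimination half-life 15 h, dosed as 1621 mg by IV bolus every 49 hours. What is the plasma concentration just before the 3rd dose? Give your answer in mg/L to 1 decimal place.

0.9 mg/L

f = (1/2)^(τ/t½) = (1/2)^(49/15) ≈ 0.1039.
C₀ = D/Vd = 1621/201 ≈ 8.065 mg/L.
Before the 3rd dose, 2 doses have been given. Superposition: Cmin = C₀·(f + f²).
≈ 8.065 × (0.1039 + 0.0108) ≈ 8.065 × 0.1147 ≈ 0.925 mg/L.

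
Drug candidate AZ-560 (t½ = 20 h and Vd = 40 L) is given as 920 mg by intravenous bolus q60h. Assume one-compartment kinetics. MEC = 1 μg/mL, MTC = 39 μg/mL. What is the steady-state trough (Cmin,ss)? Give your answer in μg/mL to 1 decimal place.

3.3 μg/mL

The dosing interval is 3 half-lives, so f = 2^(−3) = 0.125.
At steady state, R = 1/(1 − 0.125) = 8/7.
Single-dose peak C₀ = D/Vd = 920/40 = 23 μg/mL.
Steady-state peak Cmax,ss = C₀·R = 23 × 8/7 ≈ 26.286 μg/mL.
Steady-state trough Cmin,ss = Cmax,ss·f ≈ 26.286 × 0.125 ≈ 3.286 μg/mL.
Trough 3.3 μg/mL vs MEC 1 μg/mL: adequate.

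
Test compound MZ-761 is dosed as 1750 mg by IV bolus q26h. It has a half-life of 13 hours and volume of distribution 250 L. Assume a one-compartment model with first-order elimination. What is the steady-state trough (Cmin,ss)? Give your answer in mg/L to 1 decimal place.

τ = 26 h = 2 half-lives, so f = (1/2)^2 = 0.25.
Accumulation ratio R = 1/(1 − f) = 1/0.75 = 4/3.
Single-dose peak C₀ = D/Vd = 1750/250 = 7 mg/L.
Steady-state peak Cmax,ss = C₀·R = 7 × 4/3 ≈ 9.333 mg/L.
Steady-state trough Cmin,ss = Cmax,ss·f ≈ 9.333 × 0.25 ≈ 2.333 mg/L.

2.3 mg/L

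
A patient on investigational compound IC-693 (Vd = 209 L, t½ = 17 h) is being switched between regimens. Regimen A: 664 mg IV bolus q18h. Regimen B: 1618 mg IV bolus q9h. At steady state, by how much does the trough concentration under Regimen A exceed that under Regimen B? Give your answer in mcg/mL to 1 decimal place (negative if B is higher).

Regimen A: f = (1/2)^(18/17) ≈ 0.4800; Cmin,ss = (664/209)·f/(1−f) ≈ 2.933 mcg/mL.
Regimen B: f = (1/2)^(9/17) ≈ 0.6928; Cmin,ss = (1618/209)·f/(1−f) ≈ 17.459 mcg/mL.
Difference ≈ 2.933 − 17.459 ≈ -14.526 mcg/mL.

-14.5 mcg/mL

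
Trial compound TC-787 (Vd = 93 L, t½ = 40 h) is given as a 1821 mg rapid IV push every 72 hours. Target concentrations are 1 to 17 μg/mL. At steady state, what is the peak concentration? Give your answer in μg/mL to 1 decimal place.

27.5 μg/mL

τ/t½ = 72/40 ≈ 1.8, so fraction remaining f = (1/2)^(72/40) ≈ 0.2872.
Accumulation ratio R = 1/(1 − f) ≈ 1/0.7128 ≈ 1.4029.
Each bolus raises the concentration by D/Vd = 1821/93 ≈ 19.581 μg/mL.
Steady-state peak Cmax,ss = C₀·R ≈ 19.581 × 1.4029 ≈ 27.470 μg/mL.
Peak 27.5 μg/mL vs MTC 17 μg/mL: exceeds toxic threshold.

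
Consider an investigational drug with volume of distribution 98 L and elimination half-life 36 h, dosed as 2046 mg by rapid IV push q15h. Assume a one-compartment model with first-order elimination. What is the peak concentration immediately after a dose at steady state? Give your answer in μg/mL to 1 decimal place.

83.2 μg/mL

τ/t½ = 15/36 ≈ 0.41667, so fraction remaining f = (1/2)^(15/36) ≈ 0.7492.
Accumulation ratio R = 1/(1 − f) ≈ 1/0.2508 ≈ 3.9872.
Each bolus raises the concentration by D/Vd = 2046/98 ≈ 20.878 μg/mL.
Steady-state peak Cmax,ss = C₀·R ≈ 20.878 × 3.9872 ≈ 83.245 μg/mL.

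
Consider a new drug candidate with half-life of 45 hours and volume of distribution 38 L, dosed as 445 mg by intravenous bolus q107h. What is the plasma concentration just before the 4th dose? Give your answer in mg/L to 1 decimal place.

f = (1/2)^(τ/t½) = (1/2)^(107/45) ≈ 0.1924.
C₀ = D/Vd = 445/38 ≈ 11.711 mg/L.
Before the 4th dose, 3 doses have been given. Superposition: Cmin = C₀·(f + f² + … + f^3).
≈ 11.711 × (0.1924 + 0.0370 + 0.0071) ≈ 11.711 × 0.2365 ≈ 2.770 mg/L.

2.8 mg/L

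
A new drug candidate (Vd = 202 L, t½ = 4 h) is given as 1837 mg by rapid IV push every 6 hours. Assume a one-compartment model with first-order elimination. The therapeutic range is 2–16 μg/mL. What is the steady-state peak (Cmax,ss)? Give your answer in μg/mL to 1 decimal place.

14.1 μg/mL

τ/t½ = 6/4 ≈ 1.5, so fraction remaining f = (1/2)^(6/4) ≈ 0.3536.
Accumulation ratio R = 1/(1 − f) ≈ 1/0.6464 ≈ 1.5470.
Single-dose peak C₀ = D/Vd = 1837/202 ≈ 9.094 μg/mL.
Steady-state peak Cmax,ss = C₀·R ≈ 9.094 × 1.5470 ≈ 14.068 μg/mL.
Peak 14.1 μg/mL vs MTC 16 μg/mL: below toxic threshold.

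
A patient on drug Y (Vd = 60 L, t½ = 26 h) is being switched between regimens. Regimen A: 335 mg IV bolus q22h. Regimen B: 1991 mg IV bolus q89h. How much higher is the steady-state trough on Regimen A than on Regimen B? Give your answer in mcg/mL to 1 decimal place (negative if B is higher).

Regimen A: f = (1/2)^(22/26) ≈ 0.5563; Cmin,ss = (335/60)·f/(1−f) ≈ 7.000 mcg/mL.
Regimen B: f = (1/2)^(89/26) ≈ 0.0932; Cmin,ss = (1991/60)·f/(1−f) ≈ 3.411 mcg/mL.
Difference ≈ 7.000 − 3.411 ≈ 3.589 mcg/mL.

3.6 mcg/mL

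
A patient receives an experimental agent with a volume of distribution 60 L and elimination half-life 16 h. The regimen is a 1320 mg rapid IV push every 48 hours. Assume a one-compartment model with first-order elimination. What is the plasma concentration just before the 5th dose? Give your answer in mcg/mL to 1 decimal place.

f = (1/2)^(τ/t½) = (1/2)^(48/16) ≈ 0.1250.
C₀ = D/Vd = 1320/60 ≈ 22.000 mcg/mL.
Before the 5th dose, 4 doses have been given. Superposition: Cmin = C₀·(f + f² + … + f^4).
≈ 22.000 × (0.1250 + 0.0156 + 0.0020 + 0.0002) ≈ 22.000 × 0.1428 ≈ 3.142 mcg/mL.

3.1 mcg/mL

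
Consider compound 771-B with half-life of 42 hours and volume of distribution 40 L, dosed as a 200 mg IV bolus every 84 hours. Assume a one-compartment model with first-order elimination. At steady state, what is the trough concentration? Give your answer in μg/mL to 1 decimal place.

τ = 84 h = 2 half-lives, so f = (1/2)^2 = 0.25.
At steady state, R = 1/(1 − 0.25) = 4/3.
Single-dose peak C₀ = D/Vd = 200/40 = 5 μg/mL.
Steady-state peak Cmax,ss = C₀·R = 5 × 4/3 ≈ 6.667 μg/mL.
Steady-state trough Cmin,ss = Cmax,ss·f ≈ 6.667 × 0.25 ≈ 1.667 μg/mL.

1.7 μg/mL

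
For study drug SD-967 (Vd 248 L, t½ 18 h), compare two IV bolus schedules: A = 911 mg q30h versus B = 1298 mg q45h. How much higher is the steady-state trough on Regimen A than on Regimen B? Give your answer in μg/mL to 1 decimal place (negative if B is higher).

0.6 μg/mL

Regimen A: f = (1/2)^(30/18) ≈ 0.3150; Cmin,ss = (911/248)·f/(1−f) ≈ 1.689 μg/mL.
Regimen B: f = (1/2)^(45/18) ≈ 0.1768; Cmin,ss = (1298/248)·f/(1−f) ≈ 1.124 μg/mL.
Difference ≈ 1.689 − 1.124 ≈ 0.565 μg/mL.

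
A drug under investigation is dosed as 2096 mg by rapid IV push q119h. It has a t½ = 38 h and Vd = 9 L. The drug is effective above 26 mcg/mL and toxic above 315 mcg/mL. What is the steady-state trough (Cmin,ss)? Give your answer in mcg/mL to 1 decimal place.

30.0 mcg/mL

Over one 119-h interval, 119/38 ≈ 3.1316 half-lives elapse, leaving f ≈ 0.1141 of each dose.
Each bolus raises the concentration by D/Vd = 2096/9 ≈ 232.889 mcg/mL.
Steady-state trough Cmin,ss = C₀·f/(1−f) ≈ 232.889 × 0.1141/0.8859 ≈ 29.995 mcg/mL.
Trough 30.0 mcg/mL vs MEC 26 mcg/mL: adequate.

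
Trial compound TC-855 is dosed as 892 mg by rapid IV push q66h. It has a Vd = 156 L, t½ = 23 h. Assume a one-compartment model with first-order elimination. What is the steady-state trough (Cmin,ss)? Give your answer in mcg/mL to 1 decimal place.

Over one 66-h interval, 66/23 ≈ 2.8696 half-lives elapse, leaving f ≈ 0.1368 of each dose.
Accumulation ratio R = 1/(1 − f) ≈ 1/0.8632 ≈ 1.1585.
Single-dose peak C₀ = D/Vd = 892/156 ≈ 5.718 mcg/mL.
Cmax,ss = C₀/(1 − f) ≈ 5.718/0.8632 ≈ 6.624 mcg/mL.
One interval later, Cmin,ss = Cmax,ss·e^(−kτ) ≈ 6.624 × 0.1368 ≈ 0.906 mcg/mL.

0.9 mcg/mL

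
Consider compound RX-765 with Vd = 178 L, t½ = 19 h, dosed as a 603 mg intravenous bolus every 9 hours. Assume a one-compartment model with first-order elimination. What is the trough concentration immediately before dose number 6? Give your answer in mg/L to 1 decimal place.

7.0 mg/L

f = (1/2)^(τ/t½) = (1/2)^(9/19) ≈ 0.7201.
C₀ = D/Vd = 603/178 ≈ 3.388 mg/L.
Before the 6th dose, 5 doses have been given. Superposition: Cmin = C₀·(f + f² + … + f^5).
≈ 3.388 × (0.7201 + 0.5185 + 0.3734 + 0.2689 + 0.1936) ≈ 3.388 × 2.0745 ≈ 7.028 mg/L.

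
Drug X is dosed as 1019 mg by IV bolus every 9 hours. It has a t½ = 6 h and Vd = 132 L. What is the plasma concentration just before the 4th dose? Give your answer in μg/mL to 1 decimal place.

f = (1/2)^(τ/t½) = (1/2)^(9/6) ≈ 0.3536.
C₀ = D/Vd = 1019/132 ≈ 7.720 μg/mL.
Before the 4th dose, 3 doses have been given. Superposition: Cmin = C₀·(f + f² + … + f^3).
≈ 7.720 × (0.3536 + 0.1250 + 0.0442) ≈ 7.720 × 0.5228 ≈ 4.036 μg/mL.

4.0 μg/mL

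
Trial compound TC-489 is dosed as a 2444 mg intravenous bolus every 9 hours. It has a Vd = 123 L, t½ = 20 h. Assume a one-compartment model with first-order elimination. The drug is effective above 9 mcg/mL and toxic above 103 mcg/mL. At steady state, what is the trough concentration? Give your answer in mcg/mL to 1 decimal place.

k = ln2/t½ = ln2/20 ≈ 0.034657 h⁻¹; fraction remaining f = e^(−kτ) = e^(−0.034657×9) ≈ 0.7320.
Accumulation ratio R = 1/(1 − f) ≈ 1/0.2680 ≈ 3.7313.
Single-dose peak C₀ = D/Vd = 2444/123 ≈ 19.870 mcg/mL.
Cmax,ss = C₀/(1 − f) ≈ 19.870/0.2680 ≈ 74.142 mcg/mL.
One interval later, Cmin,ss = Cmax,ss·e^(−kτ) ≈ 74.142 × 0.7320 ≈ 54.272 mcg/mL.
Trough 54.3 mcg/mL vs MEC 9 mcg/mL: adequate.

54.3 mcg/mL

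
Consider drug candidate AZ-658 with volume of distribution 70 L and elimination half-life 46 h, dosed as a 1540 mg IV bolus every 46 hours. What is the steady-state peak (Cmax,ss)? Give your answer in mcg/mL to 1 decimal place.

τ = 46 h = 1 half-life, so f = (1/2)^1 = 0.5.
Accumulation ratio R = 1/(1 − f) = 1/0.5 = 2/1.
Single-dose peak C₀ = D/Vd = 1540/70 = 22 mcg/mL.
Steady-state peak Cmax,ss = C₀·R = 22 × 2/1 ≈ 44.000 mcg/mL.

44.0 mcg/mL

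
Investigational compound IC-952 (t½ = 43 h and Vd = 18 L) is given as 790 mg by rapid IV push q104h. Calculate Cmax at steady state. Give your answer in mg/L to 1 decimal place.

54.0 mg/L

k = ln2/t½ = ln2/43 ≈ 0.016120 h⁻¹; fraction remaining f = e^(−kτ) = e^(−0.016120×104) ≈ 0.1870.
Accumulation ratio R = 1/(1 − f) ≈ 1/0.8130 ≈ 1.2300.
Each bolus raises the concentration by D/Vd = 790/18 ≈ 43.889 mg/L.
Cmax,ss = C₀/(1 − f) ≈ 43.889/0.8130 ≈ 53.984 mg/L.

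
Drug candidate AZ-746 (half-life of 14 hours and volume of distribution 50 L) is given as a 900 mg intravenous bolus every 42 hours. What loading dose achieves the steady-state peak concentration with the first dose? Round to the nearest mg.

f = (1/2)^(42/14) ≈ 0.125000; accumulation ratio R = 1/(1−f) ≈ 1.14286.
Loading dose to hit Cmax,ss on first dose: D_load = D_maint·R ≈ 900 × 1.14286 ≈ 1028.57 mg.

1029 mg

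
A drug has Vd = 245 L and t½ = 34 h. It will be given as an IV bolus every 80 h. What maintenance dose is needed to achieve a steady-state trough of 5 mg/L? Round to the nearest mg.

5033 mg

τ/t½ = 80/34 ≈ 2.3529, so f = (1/2)^(80/34) ≈ 0.195747.
Cmin,ss = (D/Vd)·f/(1−f), so D = Cmin,ss·Vd·(1−f)/f.
D = 5 × 245 × (1−f)/f ≈ 5 × 245 × 4.10864 ≈ 5033.08 mg.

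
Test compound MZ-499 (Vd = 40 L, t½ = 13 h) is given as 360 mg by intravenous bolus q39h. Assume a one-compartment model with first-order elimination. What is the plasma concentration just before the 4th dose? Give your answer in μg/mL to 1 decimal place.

1.3 μg/mL

f = (1/2)^(τ/t½) = (1/2)^(39/13) ≈ 0.1250.
C₀ = D/Vd = 360/40 ≈ 9.000 μg/mL.
Before the 4th dose, 3 doses have been given. Superposition: Cmin = C₀·(f + f² + … + f^3).
≈ 9.000 × (0.1250 + 0.0156 + 0.0020) ≈ 9.000 × 0.1426 ≈ 1.283 μg/mL.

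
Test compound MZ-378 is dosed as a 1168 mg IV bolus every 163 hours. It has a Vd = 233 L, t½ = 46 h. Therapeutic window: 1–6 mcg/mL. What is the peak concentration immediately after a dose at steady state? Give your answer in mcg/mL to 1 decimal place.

5.5 mcg/mL

k = ln2/t½ = ln2/46 ≈ 0.015068 h⁻¹; fraction remaining f = e^(−kτ) = e^(−0.015068×163) ≈ 0.0858.
At steady state, accumulation factor R = 1/(1 − e^(−kτ)) ≈ 1.0939.
Single-dose peak C₀ = D/Vd = 1168/233 ≈ 5.013 mcg/mL.
Steady-state peak Cmax,ss = C₀·R ≈ 5.013 × 1.0939 ≈ 5.484 mcg/mL.
Peak 5.5 mcg/mL vs MTC 6 mcg/mL: below toxic threshold.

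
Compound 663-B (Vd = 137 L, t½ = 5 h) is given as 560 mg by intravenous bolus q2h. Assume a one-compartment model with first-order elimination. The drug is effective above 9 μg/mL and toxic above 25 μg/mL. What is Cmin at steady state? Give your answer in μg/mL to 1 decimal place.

Over one 2-h interval, 2/5 ≈ 0.4 half-lives elapse, leaving f ≈ 0.7579 of each dose.
At steady state, accumulation factor R = 1/(1 − e^(−kτ)) ≈ 4.1305.
Single-dose peak C₀ = D/Vd = 560/137 ≈ 4.088 μg/mL.
Cmax,ss = C₀/(1 − f) ≈ 4.088/0.2421 ≈ 16.886 μg/mL.
One interval later, Cmin,ss = Cmax,ss·e^(−kτ) ≈ 16.886 × 0.7579 ≈ 12.798 μg/mL.
Trough 12.8 μg/mL vs MEC 9 μg/mL: adequate.

12.8 μg/mL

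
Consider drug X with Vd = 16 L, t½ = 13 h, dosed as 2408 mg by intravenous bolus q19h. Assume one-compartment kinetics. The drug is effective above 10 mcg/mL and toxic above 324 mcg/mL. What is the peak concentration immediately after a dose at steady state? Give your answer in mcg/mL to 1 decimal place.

k = ln2/t½ = ln2/13 ≈ 0.053319 h⁻¹; fraction remaining f = e^(−kτ) = e^(−0.053319×19) ≈ 0.3631.
Accumulation ratio R = 1/(1 − f) ≈ 1/0.6369 ≈ 1.5701.
Single-dose peak C₀ = D/Vd = 2408/16 ≈ 150.500 mcg/mL.
Steady-state peak Cmax,ss = C₀·R ≈ 150.500 × 1.5701 ≈ 236.300 mcg/mL.
Peak 236.3 mcg/mL vs MTC 324 mcg/mL: below toxic threshold.

236.3 mcg/mL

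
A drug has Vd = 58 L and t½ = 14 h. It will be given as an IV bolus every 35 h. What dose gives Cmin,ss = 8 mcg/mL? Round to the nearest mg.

τ/t½ = 35/14 ≈ 2.5, so f = (1/2)^(35/14) ≈ 0.176777.
Cmin,ss = (D/Vd)·f/(1−f), so D = Cmin,ss·Vd·(1−f)/f.
D = 8 × 58 × (1−f)/f ≈ 8 × 58 × 4.65684 ≈ 2160.77 mg.

2161 mg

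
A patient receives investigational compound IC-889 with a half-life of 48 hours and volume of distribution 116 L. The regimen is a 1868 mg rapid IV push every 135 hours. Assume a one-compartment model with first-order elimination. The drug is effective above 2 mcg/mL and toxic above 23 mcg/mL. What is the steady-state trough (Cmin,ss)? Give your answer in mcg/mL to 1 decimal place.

k = ln2/t½ = ln2/48 ≈ 0.014441 h⁻¹; fraction remaining f = e^(−kτ) = e^(−0.014441×135) ≈ 0.1423.
Each bolus raises the concentration by D/Vd = 1868/116 ≈ 16.103 mcg/mL.
Steady-state trough Cmin,ss = C₀·f/(1−f) ≈ 16.103 × 0.1423/0.8577 ≈ 2.672 mcg/mL.
Trough 2.7 mcg/mL vs MEC 2 mcg/mL: adequate.

2.7 mcg/mL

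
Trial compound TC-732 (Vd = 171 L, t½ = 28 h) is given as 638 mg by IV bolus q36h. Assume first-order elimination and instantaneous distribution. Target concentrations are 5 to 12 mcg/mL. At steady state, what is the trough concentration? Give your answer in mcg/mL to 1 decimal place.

k = ln2/t½ = ln2/28 ≈ 0.024755 h⁻¹; fraction remaining f = e^(−kτ) = e^(−0.024755×36) ≈ 0.4102.
Each bolus raises the concentration by D/Vd = 638/171 ≈ 3.731 mcg/mL.
Steady-state trough Cmin,ss = C₀·f/(1−f) ≈ 3.731 × 0.4102/0.5898 ≈ 2.595 mcg/mL.
Trough 2.6 mcg/mL vs MEC 5 mcg/mL: subtherapeutic.

2.6 mcg/mL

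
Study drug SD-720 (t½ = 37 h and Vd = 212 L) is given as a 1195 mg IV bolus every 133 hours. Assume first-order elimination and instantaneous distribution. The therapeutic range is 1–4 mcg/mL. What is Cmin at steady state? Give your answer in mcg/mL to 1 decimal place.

0.5 mcg/mL

k = ln2/t½ = ln2/37 ≈ 0.018734 h⁻¹; fraction remaining f = e^(−kτ) = e^(−0.018734×133) ≈ 0.0828.
Single-dose peak C₀ = D/Vd = 1195/212 ≈ 5.637 mcg/mL.
Steady-state trough Cmin,ss = C₀·f/(1−f) ≈ 5.637 × 0.0828/0.9172 ≈ 0.509 mcg/mL.
Trough 0.5 mcg/mL vs MEC 1 mcg/mL: subtherapeutic.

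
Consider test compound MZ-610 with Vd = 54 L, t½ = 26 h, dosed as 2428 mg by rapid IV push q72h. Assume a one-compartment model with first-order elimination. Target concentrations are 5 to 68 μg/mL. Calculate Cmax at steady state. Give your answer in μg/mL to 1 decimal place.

52.7 μg/mL

τ/t½ = 72/26 ≈ 2.7692, so fraction remaining f = (1/2)^(72/26) ≈ 0.1467.
At steady state, accumulation factor R = 1/(1 − e^(−kτ)) ≈ 1.1719.
Each bolus raises the concentration by D/Vd = 2428/54 ≈ 44.963 μg/mL.
Steady-state peak Cmax,ss = C₀·R ≈ 44.963 × 1.1719 ≈ 52.692 μg/mL.
Peak 52.7 μg/mL vs MTC 68 μg/mL: below toxic threshold.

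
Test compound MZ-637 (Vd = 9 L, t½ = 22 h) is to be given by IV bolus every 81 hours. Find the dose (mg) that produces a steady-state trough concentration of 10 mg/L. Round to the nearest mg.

τ/t½ = 81/22 ≈ 3.6818, so f = (1/2)^(81/22) ≈ 0.077922.
Cmin,ss = (D/Vd)·f/(1−f), so D = Cmin,ss·Vd·(1−f)/f.
D = 10 × 9 × (1−f)/f ≈ 10 × 9 × 11.83335 ≈ 1065.00 mg.

1065 mg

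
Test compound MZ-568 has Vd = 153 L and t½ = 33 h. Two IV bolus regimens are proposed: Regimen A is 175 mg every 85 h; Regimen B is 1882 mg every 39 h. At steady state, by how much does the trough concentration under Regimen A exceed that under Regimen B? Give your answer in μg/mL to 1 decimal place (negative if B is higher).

Regimen A: f = (1/2)^(85/33) ≈ 0.1677; Cmin,ss = (175/153)·f/(1−f) ≈ 0.230 μg/mL.
Regimen B: f = (1/2)^(39/33) ≈ 0.4408; Cmin,ss = (1882/153)·f/(1−f) ≈ 9.696 μg/mL.
Difference ≈ 0.230 − 9.696 ≈ -9.466 μg/mL.

-9.5 μg/mL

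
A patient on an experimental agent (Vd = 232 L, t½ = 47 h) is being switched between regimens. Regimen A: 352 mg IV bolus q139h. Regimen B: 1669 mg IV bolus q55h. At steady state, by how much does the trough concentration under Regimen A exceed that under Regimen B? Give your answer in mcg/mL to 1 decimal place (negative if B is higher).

Regimen A: f = (1/2)^(139/47) ≈ 0.1287; Cmin,ss = (352/232)·f/(1−f) ≈ 0.224 mcg/mL.
Regimen B: f = (1/2)^(55/47) ≈ 0.4444; Cmin,ss = (1669/232)·f/(1−f) ≈ 5.754 mcg/mL.
Difference ≈ 0.224 − 5.754 ≈ -5.530 mcg/mL.

-5.5 mcg/mL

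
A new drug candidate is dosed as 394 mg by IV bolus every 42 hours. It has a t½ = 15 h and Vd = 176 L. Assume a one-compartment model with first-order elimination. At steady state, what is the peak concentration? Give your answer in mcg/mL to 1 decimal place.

2.6 mcg/mL

k = ln2/t½ = ln2/15 ≈ 0.046210 h⁻¹; fraction remaining f = e^(−kτ) = e^(−0.046210×42) ≈ 0.1436.
At steady state, accumulation factor R = 1/(1 − e^(−kτ)) ≈ 1.1677.
Each bolus raises the concentration by D/Vd = 394/176 ≈ 2.239 mcg/mL.
Steady-state peak Cmax,ss = C₀·R ≈ 2.239 × 1.1677 ≈ 2.614 mcg/mL.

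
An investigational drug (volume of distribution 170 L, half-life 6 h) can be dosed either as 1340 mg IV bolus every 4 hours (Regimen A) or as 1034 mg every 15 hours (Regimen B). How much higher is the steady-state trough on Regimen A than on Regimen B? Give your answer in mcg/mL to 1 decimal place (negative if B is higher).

Regimen A: f = (1/2)^(4/6) ≈ 0.6300; Cmin,ss = (1340/170)·f/(1−f) ≈ 13.421 mcg/mL.
Regimen B: f = (1/2)^(15/6) ≈ 0.1768; Cmin,ss = (1034/170)·f/(1−f) ≈ 1.306 mcg/mL.
Difference ≈ 13.421 − 1.306 ≈ 12.115 mcg/mL.

12.1 mcg/mL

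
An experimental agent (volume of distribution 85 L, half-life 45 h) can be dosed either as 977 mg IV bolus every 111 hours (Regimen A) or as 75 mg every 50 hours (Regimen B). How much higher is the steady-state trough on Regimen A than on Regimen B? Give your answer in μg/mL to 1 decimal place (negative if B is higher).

Regimen A: f = (1/2)^(111/45) ≈ 0.1809; Cmin,ss = (977/85)·f/(1−f) ≈ 2.539 μg/mL.
Regimen B: f = (1/2)^(50/45) ≈ 0.4629; Cmin,ss = (75/85)·f/(1−f) ≈ 0.760 μg/mL.
Difference ≈ 2.539 − 0.760 ≈ 1.779 μg/mL.

1.8 μg/mL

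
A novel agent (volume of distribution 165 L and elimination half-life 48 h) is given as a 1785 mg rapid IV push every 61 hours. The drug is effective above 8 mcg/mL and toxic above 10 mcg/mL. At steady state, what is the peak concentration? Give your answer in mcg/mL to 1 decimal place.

τ/t½ = 61/48 ≈ 1.2708, so fraction remaining f = (1/2)^(61/48) ≈ 0.4144.
Accumulation ratio R = 1/(1 − f) ≈ 1/0.5856 ≈ 1.7077.
Each bolus raises the concentration by D/Vd = 1785/165 ≈ 10.818 mcg/mL.
Steady-state peak Cmax,ss = C₀·R ≈ 10.818 × 1.7077 ≈ 18.474 mcg/mL.
Peak 18.5 mcg/mL vs MTC 10 mcg/mL: exceeds toxic threshold.

18.5 mcg/mL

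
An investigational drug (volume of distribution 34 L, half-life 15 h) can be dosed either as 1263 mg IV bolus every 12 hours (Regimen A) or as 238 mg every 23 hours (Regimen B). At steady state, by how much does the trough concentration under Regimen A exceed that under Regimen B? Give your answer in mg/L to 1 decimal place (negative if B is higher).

46.4 mg/L

Regimen A: f = (1/2)^(12/15) ≈ 0.5743; Cmin,ss = (1263/34)·f/(1−f) ≈ 50.114 mg/L.
Regimen B: f = (1/2)^(23/15) ≈ 0.3455; Cmin,ss = (238/34)·f/(1−f) ≈ 3.695 mg/L.
Difference ≈ 50.114 − 3.695 ≈ 46.419 mg/L.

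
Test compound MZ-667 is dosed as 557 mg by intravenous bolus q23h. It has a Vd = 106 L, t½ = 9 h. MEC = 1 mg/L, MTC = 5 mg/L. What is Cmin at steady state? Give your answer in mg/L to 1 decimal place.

Over one 23-h interval, 23/9 ≈ 2.5556 half-lives elapse, leaving f ≈ 0.1701 of each dose.
Each bolus raises the concentration by D/Vd = 557/106 ≈ 5.255 mg/L.
Steady-state trough Cmin,ss = C₀·f/(1−f) ≈ 5.255 × 0.1701/0.8299 ≈ 1.077 mg/L.
Trough 1.1 mg/L vs MEC 1 mg/L: adequate.

1.1 mg/L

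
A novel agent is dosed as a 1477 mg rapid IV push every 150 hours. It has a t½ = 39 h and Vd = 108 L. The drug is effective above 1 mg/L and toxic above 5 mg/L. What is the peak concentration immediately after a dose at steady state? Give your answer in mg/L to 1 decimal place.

τ/t½ = 150/39 ≈ 3.8462, so fraction remaining f = (1/2)^(150/39) ≈ 0.0695.
At steady state, accumulation factor R = 1/(1 − e^(−kτ)) ≈ 1.0747.
Single-dose peak C₀ = D/Vd = 1477/108 ≈ 13.676 mg/L.
Cmax,ss = C₀/(1 − f) ≈ 13.676/0.9305 ≈ 14.697 mg/L.
Peak 14.7 mg/L vs MTC 5 mg/L: exceeds toxic threshold.

14.7 mg/L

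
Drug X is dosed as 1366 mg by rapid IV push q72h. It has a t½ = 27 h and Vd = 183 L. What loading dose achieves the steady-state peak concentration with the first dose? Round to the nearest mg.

f = (1/2)^(72/27) ≈ 0.157490; accumulation ratio R = 1/(1−f) ≈ 1.18693.
Loading dose to hit Cmax,ss on first dose: D_load = D_maint·R ≈ 1366 × 1.18693 ≈ 1621.35 mg.

1621 mg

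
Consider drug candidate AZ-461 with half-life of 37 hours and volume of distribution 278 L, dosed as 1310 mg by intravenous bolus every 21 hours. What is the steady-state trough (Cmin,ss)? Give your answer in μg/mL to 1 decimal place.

9.8 μg/mL

τ/t½ = 21/37 ≈ 0.56757, so fraction remaining f = (1/2)^(21/37) ≈ 0.6748.
Accumulation ratio R = 1/(1 − f) ≈ 1/0.3252 ≈ 3.0750.
Each bolus raises the concentration by D/Vd = 1310/278 ≈ 4.712 μg/mL.
Cmax,ss = C₀/(1 − f) ≈ 4.712/0.3252 ≈ 14.490 μg/mL.
Steady-state trough Cmin,ss = Cmax,ss·f ≈ 14.490 × 0.6748 ≈ 9.778 μg/mL.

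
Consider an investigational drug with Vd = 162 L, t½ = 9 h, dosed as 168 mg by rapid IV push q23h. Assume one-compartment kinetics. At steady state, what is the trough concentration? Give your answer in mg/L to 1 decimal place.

0.2 mg/L

k = ln2/t½ = ln2/9 ≈ 0.077016 h⁻¹; fraction remaining f = e^(−kτ) = e^(−0.077016×23) ≈ 0.1701.
Accumulation ratio R = 1/(1 − f) ≈ 1/0.8299 ≈ 1.2050.
Single-dose peak C₀ = D/Vd = 168/162 ≈ 1.037 mg/L.
Cmax,ss = C₀/(1 − f) ≈ 1.037/0.8299 ≈ 1.250 mg/L.
Steady-state trough Cmin,ss = Cmax,ss·f ≈ 1.250 × 0.1701 ≈ 0.213 mg/L.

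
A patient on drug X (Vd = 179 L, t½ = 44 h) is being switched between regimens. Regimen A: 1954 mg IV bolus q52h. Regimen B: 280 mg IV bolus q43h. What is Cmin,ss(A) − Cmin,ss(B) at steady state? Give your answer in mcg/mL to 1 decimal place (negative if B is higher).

Regimen A: f = (1/2)^(52/44) ≈ 0.4408; Cmin,ss = (1954/179)·f/(1−f) ≈ 8.605 mcg/mL.
Regimen B: f = (1/2)^(43/44) ≈ 0.5079; Cmin,ss = (280/179)·f/(1−f) ≈ 1.614 mcg/mL.
Difference ≈ 8.605 − 1.614 ≈ 6.991 mcg/mL.

7.0 mcg/mL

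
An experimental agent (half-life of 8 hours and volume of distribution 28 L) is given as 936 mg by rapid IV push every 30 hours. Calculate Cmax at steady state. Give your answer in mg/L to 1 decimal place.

36.1 mg/L

Over one 30-h interval, 30/8 ≈ 3.75 half-lives elapse, leaving f ≈ 0.0743 of each dose.
Accumulation ratio R = 1/(1 − f) ≈ 1/0.9257 ≈ 1.0803.
Each bolus raises the concentration by D/Vd = 936/28 ≈ 33.429 mg/L.
Steady-state peak Cmax,ss = C₀·R ≈ 33.429 × 1.0803 ≈ 36.113 mg/L.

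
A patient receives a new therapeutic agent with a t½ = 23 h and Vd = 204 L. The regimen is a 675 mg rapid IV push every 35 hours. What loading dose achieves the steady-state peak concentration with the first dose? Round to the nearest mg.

1036 mg

f = (1/2)^(35/23) ≈ 0.348266; accumulation ratio R = 1/(1−f) ≈ 1.53437.
Loading dose to hit Cmax,ss on first dose: D_load = D_maint·R ≈ 675 × 1.53437 ≈ 1035.70 mg.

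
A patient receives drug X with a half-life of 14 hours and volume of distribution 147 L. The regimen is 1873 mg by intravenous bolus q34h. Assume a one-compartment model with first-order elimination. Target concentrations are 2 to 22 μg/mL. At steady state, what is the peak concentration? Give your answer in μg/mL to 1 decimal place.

15.6 μg/mL

τ/t½ = 34/14 ≈ 2.4286, so fraction remaining f = (1/2)^(34/14) ≈ 0.1857.
Accumulation ratio R = 1/(1 − f) ≈ 1/0.8143 ≈ 1.2280.
Single-dose peak C₀ = D/Vd = 1873/147 ≈ 12.741 μg/mL.
Steady-state peak Cmax,ss = C₀·R ≈ 12.741 × 1.2280 ≈ 15.646 μg/mL.
Peak 15.6 μg/mL vs MTC 22 μg/mL: below toxic threshold.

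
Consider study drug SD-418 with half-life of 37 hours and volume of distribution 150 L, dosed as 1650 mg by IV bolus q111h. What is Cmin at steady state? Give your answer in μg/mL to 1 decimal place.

1.6 μg/mL

τ = 111 h = 3 half-lives, so f = (1/2)^3 = 0.125.
Accumulation ratio R = 1/(1 − f) = 1/0.875 = 8/7.
Single-dose peak C₀ = D/Vd = 1650/150 = 11 μg/mL.
Steady-state peak Cmax,ss = C₀·R = 11 × 8/7 ≈ 12.571 μg/mL.
Steady-state trough Cmin,ss = Cmax,ss·f ≈ 12.571 × 0.125 ≈ 1.571 μg/mL.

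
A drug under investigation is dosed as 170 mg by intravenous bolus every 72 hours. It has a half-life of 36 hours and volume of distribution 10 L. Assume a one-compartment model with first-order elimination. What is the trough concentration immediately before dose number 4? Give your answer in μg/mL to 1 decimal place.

5.6 μg/mL

f = (1/2)^(τ/t½) = (1/2)^(72/36) ≈ 0.2500.
C₀ = D/Vd = 170/10 ≈ 17.000 μg/mL.
Before the 4th dose, 3 doses have been given. Superposition: Cmin = C₀·(f + f² + … + f^3).
≈ 17.000 × (0.2500 + 0.0625 + 0.0156) ≈ 17.000 × 0.3281 ≈ 5.578 μg/mL.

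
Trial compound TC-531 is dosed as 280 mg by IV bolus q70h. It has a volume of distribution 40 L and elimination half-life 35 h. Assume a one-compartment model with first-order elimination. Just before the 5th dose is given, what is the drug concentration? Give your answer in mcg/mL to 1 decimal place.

f = (1/2)^(τ/t½) = (1/2)^(70/35) ≈ 0.2500.
C₀ = D/Vd = 280/40 ≈ 7.000 mcg/mL.
Before the 5th dose, 4 doses have been given. Superposition: Cmin = C₀·(f + f² + … + f^4).
≈ 7.000 × (0.2500 + 0.0625 + 0.0156 + 0.0039) ≈ 7.000 × 0.3320 ≈ 2.324 mcg/mL.

2.3 mcg/mL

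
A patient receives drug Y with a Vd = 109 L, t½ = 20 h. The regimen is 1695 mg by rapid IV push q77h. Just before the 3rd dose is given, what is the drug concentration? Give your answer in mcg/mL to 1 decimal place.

f = (1/2)^(τ/t½) = (1/2)^(77/20) ≈ 0.0693.
C₀ = D/Vd = 1695/109 ≈ 15.550 mcg/mL.
Before the 3rd dose, 2 doses have been given. Superposition: Cmin = C₀·(f + f²).
≈ 15.550 × (0.0693 + 0.0048) ≈ 15.550 × 0.0741 ≈ 1.152 mcg/mL.

1.2 mcg/mL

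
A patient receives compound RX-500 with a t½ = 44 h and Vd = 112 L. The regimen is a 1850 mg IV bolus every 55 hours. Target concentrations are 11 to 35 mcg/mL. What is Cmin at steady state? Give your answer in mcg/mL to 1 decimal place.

τ/t½ = 55/44 ≈ 1.25, so fraction remaining f = (1/2)^(55/44) ≈ 0.4204.
Accumulation ratio R = 1/(1 − f) ≈ 1/0.5796 ≈ 1.7253.
Single-dose peak C₀ = D/Vd = 1850/112 ≈ 16.518 mcg/mL.
Cmax,ss = C₀/(1 − f) ≈ 16.518/0.5796 ≈ 28.499 mcg/mL.
One interval later, Cmin,ss = Cmax,ss·e^(−kτ) ≈ 28.499 × 0.4204 ≈ 11.981 mcg/mL.
Trough 12.0 mcg/mL vs MEC 11 mcg/mL: adequate.

12.0 mcg/mL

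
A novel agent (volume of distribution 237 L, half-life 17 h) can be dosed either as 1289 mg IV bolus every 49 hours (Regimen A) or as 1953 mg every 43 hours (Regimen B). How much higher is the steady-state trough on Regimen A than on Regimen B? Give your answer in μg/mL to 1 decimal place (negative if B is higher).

Regimen A: f = (1/2)^(49/17) ≈ 0.1356; Cmin,ss = (1289/237)·f/(1−f) ≈ 0.853 μg/mL.
Regimen B: f = (1/2)^(43/17) ≈ 0.1732; Cmin,ss = (1953/237)·f/(1−f) ≈ 1.726 μg/mL.
Difference ≈ 0.853 − 1.726 ≈ -0.873 μg/mL.

-0.9 μg/mL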